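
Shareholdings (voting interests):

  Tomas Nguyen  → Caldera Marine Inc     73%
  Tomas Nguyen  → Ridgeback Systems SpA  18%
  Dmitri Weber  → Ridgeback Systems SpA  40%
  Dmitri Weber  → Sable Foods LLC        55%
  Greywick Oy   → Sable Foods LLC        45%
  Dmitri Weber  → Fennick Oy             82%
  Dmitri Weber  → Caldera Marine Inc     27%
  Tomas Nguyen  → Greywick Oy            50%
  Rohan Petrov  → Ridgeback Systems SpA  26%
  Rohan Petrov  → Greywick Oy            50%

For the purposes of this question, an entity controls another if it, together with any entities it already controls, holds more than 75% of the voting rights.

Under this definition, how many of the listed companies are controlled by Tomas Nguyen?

Tomas's largest direct stake is 73% in Caldera, which does not meet the threshold.
Tomas controls 0 companies.

0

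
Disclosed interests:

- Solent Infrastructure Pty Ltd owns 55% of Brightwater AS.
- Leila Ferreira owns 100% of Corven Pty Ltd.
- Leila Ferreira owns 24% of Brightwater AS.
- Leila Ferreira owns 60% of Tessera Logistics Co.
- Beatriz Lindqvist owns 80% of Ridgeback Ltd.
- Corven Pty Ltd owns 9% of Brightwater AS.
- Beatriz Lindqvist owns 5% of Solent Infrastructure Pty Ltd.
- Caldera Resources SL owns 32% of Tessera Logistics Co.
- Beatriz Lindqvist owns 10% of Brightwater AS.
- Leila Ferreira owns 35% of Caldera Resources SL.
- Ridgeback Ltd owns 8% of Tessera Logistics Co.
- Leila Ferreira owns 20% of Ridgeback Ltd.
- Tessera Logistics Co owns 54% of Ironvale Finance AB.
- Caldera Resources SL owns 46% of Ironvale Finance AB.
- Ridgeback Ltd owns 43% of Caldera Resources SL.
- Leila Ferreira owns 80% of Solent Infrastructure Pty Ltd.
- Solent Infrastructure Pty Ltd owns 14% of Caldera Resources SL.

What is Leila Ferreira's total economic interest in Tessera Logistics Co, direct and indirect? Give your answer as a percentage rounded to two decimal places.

79.14%

Leila reaches Tessera along 5 paths.
Direct stake: 60% = 60%.
Via Ridgeback: 20% × 8% = 1.6%.
Via Ridgeback → Caldera: 20% × 43% × 32% = 2.752%.
Via Caldera: 35% × 32% = 11.2%.
Via Solent → Caldera: 80% × 14% × 32% = 3.584%.
Total: 60% + 1.6% + 2.752% + 11.2% + 3.584% = 79.136%.
Rounded: 79.14%.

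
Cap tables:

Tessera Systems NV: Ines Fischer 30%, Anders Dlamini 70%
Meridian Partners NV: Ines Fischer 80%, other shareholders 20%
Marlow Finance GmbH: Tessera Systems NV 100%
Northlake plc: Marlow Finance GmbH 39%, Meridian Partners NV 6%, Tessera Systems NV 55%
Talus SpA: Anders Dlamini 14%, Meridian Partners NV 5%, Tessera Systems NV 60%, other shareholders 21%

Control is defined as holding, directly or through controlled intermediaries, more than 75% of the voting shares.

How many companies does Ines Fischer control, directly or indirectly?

1

Ines holds 80% of Meridian, so Ines controls Meridian.
No other company's threshold is met.
Ines controls 1 company.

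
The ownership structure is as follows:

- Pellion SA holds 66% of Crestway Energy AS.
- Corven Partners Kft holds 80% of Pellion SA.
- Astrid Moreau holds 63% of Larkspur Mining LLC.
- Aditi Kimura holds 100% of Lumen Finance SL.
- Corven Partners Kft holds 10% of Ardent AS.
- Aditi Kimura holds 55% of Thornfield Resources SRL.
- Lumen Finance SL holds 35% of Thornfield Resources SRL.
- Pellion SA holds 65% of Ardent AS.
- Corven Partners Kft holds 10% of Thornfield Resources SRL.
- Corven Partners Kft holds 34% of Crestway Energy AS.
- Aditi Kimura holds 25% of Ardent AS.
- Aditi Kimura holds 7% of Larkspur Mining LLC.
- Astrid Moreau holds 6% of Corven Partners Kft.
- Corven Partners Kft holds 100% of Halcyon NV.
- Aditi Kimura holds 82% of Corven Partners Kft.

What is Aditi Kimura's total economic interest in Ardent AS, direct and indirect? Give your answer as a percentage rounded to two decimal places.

75.84%

Aditi reaches Ardent along 3 paths.
Via Corven: 82% × 10% = 8.2%.
Direct stake: 25% = 25%.
Via Corven → Pellion: 82% × 80% × 65% = 42.64%.
Total: 8.2% + 25% + 42.64% = 75.84%.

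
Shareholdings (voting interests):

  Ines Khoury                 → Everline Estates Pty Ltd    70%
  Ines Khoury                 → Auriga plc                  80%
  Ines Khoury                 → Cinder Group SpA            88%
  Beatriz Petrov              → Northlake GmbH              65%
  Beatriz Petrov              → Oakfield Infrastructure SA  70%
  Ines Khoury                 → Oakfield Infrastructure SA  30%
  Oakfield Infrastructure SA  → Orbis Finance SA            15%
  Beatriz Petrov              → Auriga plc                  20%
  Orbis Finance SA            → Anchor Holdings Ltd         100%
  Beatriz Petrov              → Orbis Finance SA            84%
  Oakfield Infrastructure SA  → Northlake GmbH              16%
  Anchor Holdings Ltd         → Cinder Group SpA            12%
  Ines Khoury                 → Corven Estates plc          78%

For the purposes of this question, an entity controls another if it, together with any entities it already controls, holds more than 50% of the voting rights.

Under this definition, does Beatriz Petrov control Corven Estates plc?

Beatriz holds 70% of Oakfield, so Beatriz controls Oakfield.
Beatriz and Oakfield together hold 84% + 15% = 99% of Orbis, so Beatriz controls Orbis.
Orbis holds 100% of Anchor, so Beatriz controls Anchor.
Oakfield and Beatriz together hold 16% + 65% = 81% of Northlake, so Beatriz controls Northlake.
Neither Beatriz nor any entity Beatriz controls holds any voting interest in Corven.
So Beatriz does not control Corven.

No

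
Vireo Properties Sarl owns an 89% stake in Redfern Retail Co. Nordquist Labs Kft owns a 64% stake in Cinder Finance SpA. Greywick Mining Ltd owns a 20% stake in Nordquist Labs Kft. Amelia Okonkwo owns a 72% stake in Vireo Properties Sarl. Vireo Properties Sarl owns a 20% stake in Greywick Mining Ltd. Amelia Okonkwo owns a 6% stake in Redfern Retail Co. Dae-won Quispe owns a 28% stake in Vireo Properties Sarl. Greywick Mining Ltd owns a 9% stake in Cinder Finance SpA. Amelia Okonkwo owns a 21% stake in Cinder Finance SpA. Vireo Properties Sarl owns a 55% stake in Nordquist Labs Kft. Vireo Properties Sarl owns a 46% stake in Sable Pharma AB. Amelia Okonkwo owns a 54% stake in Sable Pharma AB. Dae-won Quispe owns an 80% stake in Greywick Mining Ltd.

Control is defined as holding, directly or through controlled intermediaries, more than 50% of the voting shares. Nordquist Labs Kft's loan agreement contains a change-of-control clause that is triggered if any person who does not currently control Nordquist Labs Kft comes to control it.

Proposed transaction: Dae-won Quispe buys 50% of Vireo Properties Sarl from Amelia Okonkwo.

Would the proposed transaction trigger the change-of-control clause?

The purchase adds only to Dae-won's holdings (Amelia's stake shrinks), so Dae-won is the only person who could newly come to control Nordquist.
Dae-won holds 80% of Greywick, so Dae-won controls Greywick.
In Nordquist, Dae-won's side holds only 20%, not > 50%.
So before the transaction, Dae-won does not control Nordquist.
After the purchase, Dae-won's direct stake in Vireo rises to 28% + 50% = 78%, and Amelia's stake falls to 22%.
Dae-won holds 78% of Vireo, so Dae-won controls Vireo.
Vireo and Dae-won together hold 20% + 80% = 100% of Greywick, so Dae-won controls Greywick.
Vireo and Greywick together hold 55% + 20% = 75% of Nordquist, so Dae-won controls Nordquist.
Dae-won did not control Nordquist before and does after, so the clause is triggered.

Yes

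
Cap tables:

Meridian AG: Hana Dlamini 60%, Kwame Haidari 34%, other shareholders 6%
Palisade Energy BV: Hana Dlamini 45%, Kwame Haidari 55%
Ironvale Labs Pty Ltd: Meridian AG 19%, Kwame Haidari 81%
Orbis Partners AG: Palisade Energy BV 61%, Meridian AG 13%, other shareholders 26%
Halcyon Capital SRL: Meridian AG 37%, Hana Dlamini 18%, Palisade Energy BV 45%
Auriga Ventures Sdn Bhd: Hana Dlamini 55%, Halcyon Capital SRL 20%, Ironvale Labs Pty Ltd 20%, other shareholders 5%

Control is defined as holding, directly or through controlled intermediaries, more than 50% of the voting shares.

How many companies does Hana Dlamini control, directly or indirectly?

Hana holds 60% of Meridian, so Hana controls Meridian.
Meridian and Hana together hold 37% + 18% = 55% of Halcyon, so Hana controls Halcyon.
Hana and Halcyon together hold 55% + 20% = 75% of Auriga, so Hana controls Auriga.
No other company's threshold is met.
Hana controls 3 companies.

3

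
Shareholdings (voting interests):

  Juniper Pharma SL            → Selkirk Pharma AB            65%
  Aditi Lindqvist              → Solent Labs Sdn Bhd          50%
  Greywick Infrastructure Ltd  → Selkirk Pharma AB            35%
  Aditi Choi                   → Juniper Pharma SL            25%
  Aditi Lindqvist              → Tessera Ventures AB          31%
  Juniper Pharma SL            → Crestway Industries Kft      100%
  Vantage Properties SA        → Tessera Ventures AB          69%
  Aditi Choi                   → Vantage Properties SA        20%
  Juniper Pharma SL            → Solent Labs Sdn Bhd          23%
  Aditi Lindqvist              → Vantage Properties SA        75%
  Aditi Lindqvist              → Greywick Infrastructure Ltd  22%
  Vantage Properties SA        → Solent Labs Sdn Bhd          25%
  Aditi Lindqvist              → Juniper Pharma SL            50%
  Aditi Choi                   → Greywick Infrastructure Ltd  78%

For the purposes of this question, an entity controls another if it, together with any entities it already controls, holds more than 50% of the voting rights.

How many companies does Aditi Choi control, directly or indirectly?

Aditi Choi holds 78% of Greywick, so Aditi Choi controls Greywick.
No other company's threshold is met.
Aditi Choi controls 1 company.

1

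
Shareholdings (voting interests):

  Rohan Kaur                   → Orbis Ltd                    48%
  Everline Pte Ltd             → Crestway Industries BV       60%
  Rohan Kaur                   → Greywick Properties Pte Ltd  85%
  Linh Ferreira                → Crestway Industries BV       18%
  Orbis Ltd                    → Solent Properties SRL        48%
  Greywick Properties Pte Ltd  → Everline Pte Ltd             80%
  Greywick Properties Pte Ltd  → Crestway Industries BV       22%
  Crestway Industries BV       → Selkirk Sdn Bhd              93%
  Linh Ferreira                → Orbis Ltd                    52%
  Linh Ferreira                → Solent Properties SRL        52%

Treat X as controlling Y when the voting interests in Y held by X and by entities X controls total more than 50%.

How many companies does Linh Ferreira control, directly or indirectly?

Linh holds 52% of Orbis, so Linh controls Orbis.
Linh and Orbis together hold 52% + 48% = 100% of Solent, so Linh controls Solent.
No other company's threshold is met.
Linh controls 2 companies.

2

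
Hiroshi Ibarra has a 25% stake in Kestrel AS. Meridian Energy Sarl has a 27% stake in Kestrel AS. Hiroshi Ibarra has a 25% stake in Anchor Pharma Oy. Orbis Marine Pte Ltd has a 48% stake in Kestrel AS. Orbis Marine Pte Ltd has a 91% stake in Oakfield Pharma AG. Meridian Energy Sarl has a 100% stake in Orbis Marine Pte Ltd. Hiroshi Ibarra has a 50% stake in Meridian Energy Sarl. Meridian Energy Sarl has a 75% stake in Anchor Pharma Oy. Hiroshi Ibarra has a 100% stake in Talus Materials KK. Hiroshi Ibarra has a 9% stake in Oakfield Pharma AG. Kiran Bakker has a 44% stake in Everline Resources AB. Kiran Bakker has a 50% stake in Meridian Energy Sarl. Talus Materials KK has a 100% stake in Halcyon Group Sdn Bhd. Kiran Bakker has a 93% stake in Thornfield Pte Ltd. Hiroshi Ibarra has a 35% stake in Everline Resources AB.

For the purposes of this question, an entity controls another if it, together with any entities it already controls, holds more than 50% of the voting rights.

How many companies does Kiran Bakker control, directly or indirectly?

1

Kiran holds 93% of Thornfield, so Kiran controls Thornfield.
No other company's threshold is met.
Kiran controls 1 company.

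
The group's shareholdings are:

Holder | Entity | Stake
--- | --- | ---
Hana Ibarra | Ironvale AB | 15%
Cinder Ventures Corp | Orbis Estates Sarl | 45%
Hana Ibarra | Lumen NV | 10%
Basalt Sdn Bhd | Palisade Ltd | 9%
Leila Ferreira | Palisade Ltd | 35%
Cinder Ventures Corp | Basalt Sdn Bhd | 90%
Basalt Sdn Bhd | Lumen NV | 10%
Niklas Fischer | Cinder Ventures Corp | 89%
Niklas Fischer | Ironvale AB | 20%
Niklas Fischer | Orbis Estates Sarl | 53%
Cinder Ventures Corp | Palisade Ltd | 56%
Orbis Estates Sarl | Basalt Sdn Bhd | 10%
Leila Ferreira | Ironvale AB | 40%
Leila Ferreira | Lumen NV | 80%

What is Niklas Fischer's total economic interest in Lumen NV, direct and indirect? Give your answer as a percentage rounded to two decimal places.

Niklas reaches Lumen along 3 paths.
Via Cinder → Orbis → Basalt: 89% × 45% × 10% × 10% = 0.4005%.
Via Orbis → Basalt: 53% × 10% × 10% = 0.53%.
Via Cinder → Basalt: 89% × 90% × 10% = 8.01%.
Total: 0.4005% + 0.53% + 8.01% = 8.9405%.
Rounded: 8.94%.

8.94%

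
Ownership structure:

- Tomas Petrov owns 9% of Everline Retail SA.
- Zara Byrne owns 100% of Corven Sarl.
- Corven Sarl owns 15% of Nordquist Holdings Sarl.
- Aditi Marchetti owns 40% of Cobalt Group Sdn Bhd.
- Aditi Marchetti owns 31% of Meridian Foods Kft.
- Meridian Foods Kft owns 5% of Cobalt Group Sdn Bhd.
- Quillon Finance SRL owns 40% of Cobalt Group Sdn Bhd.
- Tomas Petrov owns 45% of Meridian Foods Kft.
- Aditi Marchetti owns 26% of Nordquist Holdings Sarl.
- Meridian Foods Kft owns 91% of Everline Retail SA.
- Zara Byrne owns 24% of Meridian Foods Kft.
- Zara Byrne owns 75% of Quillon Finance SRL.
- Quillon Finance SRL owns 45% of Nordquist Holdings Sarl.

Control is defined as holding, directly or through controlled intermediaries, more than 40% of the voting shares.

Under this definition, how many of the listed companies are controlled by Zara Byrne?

3

Zara holds 100% of Corven, so Zara controls Corven.
Zara holds 75% of Quillon, so Zara controls Quillon.
Quillon and Corven together hold 45% + 15% = 60% of Nordquist, so Zara controls Nordquist.
No other company's threshold is met.
Zara controls 3 companies.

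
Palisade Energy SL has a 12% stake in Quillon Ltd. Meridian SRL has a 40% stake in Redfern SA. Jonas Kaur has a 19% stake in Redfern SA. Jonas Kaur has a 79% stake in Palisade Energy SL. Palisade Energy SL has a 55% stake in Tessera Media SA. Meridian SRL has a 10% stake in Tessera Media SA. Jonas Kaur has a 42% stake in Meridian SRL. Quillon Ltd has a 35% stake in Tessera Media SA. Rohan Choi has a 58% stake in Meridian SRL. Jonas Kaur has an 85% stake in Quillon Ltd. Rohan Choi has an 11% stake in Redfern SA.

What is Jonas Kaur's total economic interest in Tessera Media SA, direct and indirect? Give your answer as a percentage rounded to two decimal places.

Jonas reaches Tessera along 4 paths.
Via Meridian: 42% × 10% = 4.2%.
Via Quillon: 85% × 35% = 29.75%.
Via Palisade → Quillon: 79% × 12% × 35% = 3.318%.
Via Palisade: 79% × 55% = 43.45%.
Total: 4.2% + 29.75% + 3.318% + 43.45% = 80.718%.
Rounded: 80.72%.

80.72%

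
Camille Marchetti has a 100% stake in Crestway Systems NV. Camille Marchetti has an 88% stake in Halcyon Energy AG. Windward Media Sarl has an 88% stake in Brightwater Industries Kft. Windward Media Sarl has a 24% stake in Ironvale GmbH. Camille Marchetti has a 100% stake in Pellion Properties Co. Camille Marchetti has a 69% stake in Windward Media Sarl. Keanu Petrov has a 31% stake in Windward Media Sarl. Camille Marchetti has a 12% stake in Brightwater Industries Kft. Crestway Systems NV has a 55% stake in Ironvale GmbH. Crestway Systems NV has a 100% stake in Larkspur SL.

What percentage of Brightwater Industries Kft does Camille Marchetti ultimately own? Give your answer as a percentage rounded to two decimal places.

Camille reaches Brightwater along 2 paths.
Via Windward: 69% × 88% = 60.72%.
Direct stake: 12% = 12%.
Total: 60.72% + 12% = 72.72%.

72.72%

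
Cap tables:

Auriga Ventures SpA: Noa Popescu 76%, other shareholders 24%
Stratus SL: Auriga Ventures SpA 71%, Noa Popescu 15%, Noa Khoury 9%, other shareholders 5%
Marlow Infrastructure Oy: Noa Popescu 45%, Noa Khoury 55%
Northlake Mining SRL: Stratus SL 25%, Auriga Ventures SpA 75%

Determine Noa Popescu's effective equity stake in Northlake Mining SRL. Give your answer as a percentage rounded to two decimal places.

Noa Popescu reaches Northlake along 3 paths.
Via Auriga → Stratus: 76% × 71% × 25% = 13.49%.
Via Stratus: 15% × 25% = 3.75%.
Via Auriga: 76% × 75% = 57%.
Total: 13.49% + 3.75% + 57% = 74.24%.

74.24%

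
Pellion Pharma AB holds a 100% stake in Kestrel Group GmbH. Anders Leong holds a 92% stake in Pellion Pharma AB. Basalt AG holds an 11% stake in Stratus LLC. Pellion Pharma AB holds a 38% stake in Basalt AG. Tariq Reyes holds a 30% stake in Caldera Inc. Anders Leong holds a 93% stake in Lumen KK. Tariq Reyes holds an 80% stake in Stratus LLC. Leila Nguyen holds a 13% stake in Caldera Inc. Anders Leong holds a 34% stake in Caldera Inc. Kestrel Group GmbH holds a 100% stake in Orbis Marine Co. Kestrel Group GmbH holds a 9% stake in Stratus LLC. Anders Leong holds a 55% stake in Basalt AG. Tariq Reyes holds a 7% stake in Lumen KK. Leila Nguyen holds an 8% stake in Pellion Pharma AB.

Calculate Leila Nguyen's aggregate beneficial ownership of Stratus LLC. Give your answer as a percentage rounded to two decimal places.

1.05%

Leila reaches Stratus along 2 paths.
Via Pellion → Kestrel: 8% × 100% × 9% = 0.72%.
Via Pellion → Basalt: 8% × 38% × 11% = 0.3344%.
Total: 0.72% + 0.3344% = 1.0544%.
Rounded: 1.05%.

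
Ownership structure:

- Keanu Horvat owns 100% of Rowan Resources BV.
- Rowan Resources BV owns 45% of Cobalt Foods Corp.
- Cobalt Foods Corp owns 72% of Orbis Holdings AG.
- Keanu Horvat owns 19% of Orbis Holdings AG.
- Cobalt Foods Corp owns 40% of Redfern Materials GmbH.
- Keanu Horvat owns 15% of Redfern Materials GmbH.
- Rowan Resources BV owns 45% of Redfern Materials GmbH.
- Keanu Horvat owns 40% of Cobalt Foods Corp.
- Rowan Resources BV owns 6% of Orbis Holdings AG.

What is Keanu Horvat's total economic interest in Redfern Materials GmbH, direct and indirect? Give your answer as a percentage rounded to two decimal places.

94.00%

Keanu reaches Redfern along 4 paths.
Via Rowan → Cobalt: 100% × 45% × 40% = 18%.
Via Cobalt: 40% × 40% = 16%.
Via Rowan: 100% × 45% = 45%.
Direct stake: 15% = 15%.
Total: 18% + 16% + 45% + 15% = 94%.
Rounded: 94.00%.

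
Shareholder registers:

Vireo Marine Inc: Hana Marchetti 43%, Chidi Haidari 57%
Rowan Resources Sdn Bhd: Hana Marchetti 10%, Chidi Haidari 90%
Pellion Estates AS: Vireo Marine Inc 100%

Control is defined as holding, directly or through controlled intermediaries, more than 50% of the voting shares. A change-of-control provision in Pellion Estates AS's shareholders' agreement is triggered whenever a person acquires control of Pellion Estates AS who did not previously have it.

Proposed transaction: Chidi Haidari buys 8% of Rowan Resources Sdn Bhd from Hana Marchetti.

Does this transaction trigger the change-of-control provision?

No

The purchase adds only to Chidi's holdings (Hana's stake shrinks), so Chidi is the only person who could newly come to control Pellion.
Chidi holds 57% of Vireo, so Chidi controls Vireo.
Vireo holds 100% of Pellion, so Chidi controls Pellion.
So Chidi already controls Pellion before the transaction.
After the purchase, Chidi's direct stake in Rowan rises to 90% + 8% = 98%, and Hana's stake falls to 2%.
Chidi controlled Pellion already, so this is not a new person acquiring control; every other person's position is unchanged or reduced.
No new person acquires control, so the clause is not triggered.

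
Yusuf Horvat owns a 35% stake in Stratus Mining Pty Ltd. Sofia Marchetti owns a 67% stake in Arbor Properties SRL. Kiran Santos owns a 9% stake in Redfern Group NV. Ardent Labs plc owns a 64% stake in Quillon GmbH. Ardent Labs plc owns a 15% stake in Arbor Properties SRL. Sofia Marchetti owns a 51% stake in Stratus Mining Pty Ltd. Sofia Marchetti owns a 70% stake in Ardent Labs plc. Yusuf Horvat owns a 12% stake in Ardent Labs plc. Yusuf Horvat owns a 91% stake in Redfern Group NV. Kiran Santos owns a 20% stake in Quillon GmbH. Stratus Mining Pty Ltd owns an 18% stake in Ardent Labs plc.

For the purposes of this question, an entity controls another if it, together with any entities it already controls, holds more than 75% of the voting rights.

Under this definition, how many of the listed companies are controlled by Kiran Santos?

0

Kiran's largest direct stake is 20% in Quillon, which does not meet the threshold.
Kiran controls 0 companies.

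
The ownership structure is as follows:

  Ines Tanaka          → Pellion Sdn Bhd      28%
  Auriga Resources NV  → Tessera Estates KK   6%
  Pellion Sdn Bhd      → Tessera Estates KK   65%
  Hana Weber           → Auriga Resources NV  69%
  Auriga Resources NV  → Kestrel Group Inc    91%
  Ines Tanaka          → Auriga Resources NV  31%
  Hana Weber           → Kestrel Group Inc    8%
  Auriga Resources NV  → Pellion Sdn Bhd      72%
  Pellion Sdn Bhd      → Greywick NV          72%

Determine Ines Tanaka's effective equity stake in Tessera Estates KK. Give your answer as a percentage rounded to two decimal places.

34.57%

Ines reaches Tessera along 3 paths.
Via Pellion: 28% × 65% = 18.2%.
Via Auriga → Pellion: 31% × 72% × 65% = 14.508%.
Via Auriga: 31% × 6% = 1.86%.
Total: 18.2% + 14.508% + 1.86% = 34.568%.
Rounded: 34.57%.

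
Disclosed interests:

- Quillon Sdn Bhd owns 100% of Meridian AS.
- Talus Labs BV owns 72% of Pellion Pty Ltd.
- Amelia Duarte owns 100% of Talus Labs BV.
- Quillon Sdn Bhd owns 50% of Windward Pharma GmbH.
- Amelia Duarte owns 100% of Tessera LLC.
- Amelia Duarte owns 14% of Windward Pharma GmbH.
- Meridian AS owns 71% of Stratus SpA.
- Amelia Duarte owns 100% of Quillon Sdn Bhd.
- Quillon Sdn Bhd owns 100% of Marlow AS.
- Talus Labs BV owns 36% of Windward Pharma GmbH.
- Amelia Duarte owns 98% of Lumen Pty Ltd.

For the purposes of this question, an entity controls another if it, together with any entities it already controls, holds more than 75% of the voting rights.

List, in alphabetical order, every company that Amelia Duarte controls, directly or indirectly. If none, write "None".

Amelia holds 100% of Quillon, so Amelia controls Quillon.
Amelia holds 100% of Talus, so Amelia controls Talus.
Talus and Quillon and Amelia together hold 36% + 50% + 14% = 100% of Windward, so Amelia controls Windward.
Quillon holds 100% of Meridian, so Amelia controls Meridian.
Amelia holds 98% of Lumen, so Amelia controls Lumen.
Amelia holds 100% of Tessera, so Amelia controls Tessera.
Quillon holds 100% of Marlow, so Amelia controls Marlow.
No other company's threshold is met.

Lumen Pty Ltd, Marlow AS, Meridian AS, Quillon Sdn Bhd, Talus Labs BV, Tessera LLC, Windward Pharma GmbH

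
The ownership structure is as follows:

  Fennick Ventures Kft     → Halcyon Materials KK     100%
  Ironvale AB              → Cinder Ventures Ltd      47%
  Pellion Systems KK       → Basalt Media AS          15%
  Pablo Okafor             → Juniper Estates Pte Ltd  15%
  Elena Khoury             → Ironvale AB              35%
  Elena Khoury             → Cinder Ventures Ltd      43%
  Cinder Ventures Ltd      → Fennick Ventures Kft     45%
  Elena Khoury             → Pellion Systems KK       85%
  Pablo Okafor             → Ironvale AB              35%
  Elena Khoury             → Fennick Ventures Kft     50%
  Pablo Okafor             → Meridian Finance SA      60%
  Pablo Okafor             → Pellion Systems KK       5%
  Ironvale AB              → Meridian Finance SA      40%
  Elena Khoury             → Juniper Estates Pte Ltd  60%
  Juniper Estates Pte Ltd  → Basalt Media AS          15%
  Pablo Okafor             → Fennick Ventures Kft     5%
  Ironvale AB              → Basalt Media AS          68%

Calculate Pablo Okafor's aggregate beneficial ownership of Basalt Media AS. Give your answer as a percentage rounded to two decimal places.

Pablo reaches Basalt along 3 paths.
Via Ironvale: 35% × 68% = 23.8%.
Via Pellion: 5% × 15% = 0.75%.
Via Juniper: 15% × 15% = 2.25%.
Total: 23.8% + 0.75% + 2.25% = 26.8%.
Rounded: 26.80%.

26.80%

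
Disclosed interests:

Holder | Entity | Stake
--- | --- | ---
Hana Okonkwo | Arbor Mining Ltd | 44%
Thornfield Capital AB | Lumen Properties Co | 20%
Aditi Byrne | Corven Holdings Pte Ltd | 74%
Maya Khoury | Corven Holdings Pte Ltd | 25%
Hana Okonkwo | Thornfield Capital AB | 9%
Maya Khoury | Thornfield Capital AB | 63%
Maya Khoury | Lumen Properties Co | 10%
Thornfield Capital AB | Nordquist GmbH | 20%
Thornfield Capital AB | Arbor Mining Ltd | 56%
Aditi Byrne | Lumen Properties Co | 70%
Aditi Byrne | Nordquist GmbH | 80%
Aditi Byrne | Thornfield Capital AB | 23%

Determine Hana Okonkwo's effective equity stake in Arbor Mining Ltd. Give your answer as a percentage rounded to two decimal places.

Hana reaches Arbor along 2 paths.
Via Thornfield: 9% × 56% = 5.04%.
Direct stake: 44% = 44%.
Total: 5.04% + 44% = 49.04%.

49.04%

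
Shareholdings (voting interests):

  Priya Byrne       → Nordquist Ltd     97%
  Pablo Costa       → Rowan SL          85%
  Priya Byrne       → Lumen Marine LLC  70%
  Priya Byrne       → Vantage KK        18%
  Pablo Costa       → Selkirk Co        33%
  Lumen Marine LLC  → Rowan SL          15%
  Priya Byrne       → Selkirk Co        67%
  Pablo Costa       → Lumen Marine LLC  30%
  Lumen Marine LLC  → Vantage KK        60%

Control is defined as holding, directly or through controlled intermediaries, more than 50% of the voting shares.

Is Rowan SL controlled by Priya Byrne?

Priya holds 70% of Lumen, so Priya controls Lumen.
Priya holds 67% of Selkirk, so Priya controls Selkirk.
Priya and Lumen together hold 18% + 60% = 78% of Vantage, so Priya controls Vantage.
Priya holds 97% of Nordquist, so Priya controls Nordquist.
In Rowan, Priya's side holds only 15%, not > 50%.
So Priya does not control Rowan.

No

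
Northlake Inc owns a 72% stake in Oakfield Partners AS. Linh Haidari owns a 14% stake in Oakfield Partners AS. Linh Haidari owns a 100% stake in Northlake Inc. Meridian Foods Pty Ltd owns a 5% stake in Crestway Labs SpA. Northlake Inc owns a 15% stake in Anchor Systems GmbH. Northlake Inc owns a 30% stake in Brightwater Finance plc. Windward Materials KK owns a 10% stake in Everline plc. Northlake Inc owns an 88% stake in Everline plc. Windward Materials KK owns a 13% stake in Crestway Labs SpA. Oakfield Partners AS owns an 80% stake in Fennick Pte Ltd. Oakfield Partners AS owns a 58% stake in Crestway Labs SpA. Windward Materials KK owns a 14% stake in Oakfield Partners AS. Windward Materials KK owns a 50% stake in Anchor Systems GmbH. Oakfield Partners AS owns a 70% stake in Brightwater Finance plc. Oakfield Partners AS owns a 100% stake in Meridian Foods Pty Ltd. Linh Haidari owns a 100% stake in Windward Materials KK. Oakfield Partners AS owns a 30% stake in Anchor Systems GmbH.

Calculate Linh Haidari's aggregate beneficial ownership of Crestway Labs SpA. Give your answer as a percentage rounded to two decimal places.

Linh reaches Crestway along 7 paths.
Via Windward: 100% × 13% = 13%.
Via Windward → Oakfield: 100% × 14% × 58% = 8.12%.
Via Northlake → Oakfield: 100% × 72% × 58% = 41.76%.
Via Oakfield: 14% × 58% = 8.12%.
Via Windward → Oakfield → Meridian: 100% × 14% × 100% × 5% = 0.7%.
Via Northlake → Oakfield → Meridian: 100% × 72% × 100% × 5% = 3.6%.
Via Oakfield → Meridian: 14% × 100% × 5% = 0.7%.
Total: 13% + 8.12% + 41.76% + 8.12% + 0.7% + 3.6% + 0.7% = 76%.
Rounded: 76.00%.

76.00%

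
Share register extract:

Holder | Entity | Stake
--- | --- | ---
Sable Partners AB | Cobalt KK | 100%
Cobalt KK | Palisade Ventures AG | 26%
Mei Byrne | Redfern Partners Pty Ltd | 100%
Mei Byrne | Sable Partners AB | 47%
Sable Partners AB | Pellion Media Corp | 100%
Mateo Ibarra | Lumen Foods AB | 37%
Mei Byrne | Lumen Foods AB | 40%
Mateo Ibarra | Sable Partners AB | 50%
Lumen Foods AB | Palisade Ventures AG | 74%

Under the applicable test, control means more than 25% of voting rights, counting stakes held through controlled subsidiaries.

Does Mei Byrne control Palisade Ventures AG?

Yes

Mei holds 40% of Lumen, so Mei controls Lumen.
Mei holds 47% of Sable, so Mei controls Sable.
Sable holds 100% of Cobalt, so Mei controls Cobalt.
Lumen and Cobalt together hold 74% + 26% = 100% of Palisade, so Mei controls Palisade.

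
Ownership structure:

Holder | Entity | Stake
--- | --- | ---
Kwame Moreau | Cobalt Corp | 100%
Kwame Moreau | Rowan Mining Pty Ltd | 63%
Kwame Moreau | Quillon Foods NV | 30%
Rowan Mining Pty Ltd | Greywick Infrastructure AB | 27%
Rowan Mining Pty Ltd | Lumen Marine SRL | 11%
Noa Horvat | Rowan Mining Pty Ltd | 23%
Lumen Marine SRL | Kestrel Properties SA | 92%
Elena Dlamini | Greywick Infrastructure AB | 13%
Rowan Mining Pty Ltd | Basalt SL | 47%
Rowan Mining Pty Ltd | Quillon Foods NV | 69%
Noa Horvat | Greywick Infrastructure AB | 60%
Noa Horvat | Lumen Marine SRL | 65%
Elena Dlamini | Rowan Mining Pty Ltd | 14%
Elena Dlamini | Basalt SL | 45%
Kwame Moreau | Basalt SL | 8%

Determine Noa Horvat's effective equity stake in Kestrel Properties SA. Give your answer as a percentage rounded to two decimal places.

62.13%

Noa reaches Kestrel along 2 paths.
Via Lumen: 65% × 92% = 59.8%.
Via Rowan → Lumen: 23% × 11% × 92% = 2.3276%.
Total: 59.8% + 2.3276% = 62.1276%.
Rounded: 62.13%.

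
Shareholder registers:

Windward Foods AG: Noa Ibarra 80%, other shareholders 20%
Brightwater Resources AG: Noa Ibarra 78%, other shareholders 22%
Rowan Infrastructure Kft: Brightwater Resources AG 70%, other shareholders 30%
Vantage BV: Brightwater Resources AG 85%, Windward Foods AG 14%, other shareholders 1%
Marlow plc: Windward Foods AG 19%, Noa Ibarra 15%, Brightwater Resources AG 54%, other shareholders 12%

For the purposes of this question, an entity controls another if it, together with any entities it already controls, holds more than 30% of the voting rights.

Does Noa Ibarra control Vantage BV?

Noa holds 78% of Brightwater, so Noa controls Brightwater.
Noa holds 80% of Windward, so Noa controls Windward.
Brightwater and Windward together hold 85% + 14% = 99% of Vantage, so Noa controls Vantage.

Yes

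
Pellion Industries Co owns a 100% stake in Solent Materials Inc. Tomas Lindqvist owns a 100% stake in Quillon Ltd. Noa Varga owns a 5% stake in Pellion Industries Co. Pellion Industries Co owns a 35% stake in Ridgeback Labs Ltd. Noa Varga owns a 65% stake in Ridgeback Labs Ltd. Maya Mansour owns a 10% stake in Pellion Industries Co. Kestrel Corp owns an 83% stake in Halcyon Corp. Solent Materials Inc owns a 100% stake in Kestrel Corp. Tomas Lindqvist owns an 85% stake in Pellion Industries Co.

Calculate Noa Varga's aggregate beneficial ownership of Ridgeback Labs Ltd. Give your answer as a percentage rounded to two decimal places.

66.75%

Noa reaches Ridgeback along 2 paths.
Direct stake: 65% = 65%.
Via Pellion: 5% × 35% = 1.75%.
Total: 65% + 1.75% = 66.75%.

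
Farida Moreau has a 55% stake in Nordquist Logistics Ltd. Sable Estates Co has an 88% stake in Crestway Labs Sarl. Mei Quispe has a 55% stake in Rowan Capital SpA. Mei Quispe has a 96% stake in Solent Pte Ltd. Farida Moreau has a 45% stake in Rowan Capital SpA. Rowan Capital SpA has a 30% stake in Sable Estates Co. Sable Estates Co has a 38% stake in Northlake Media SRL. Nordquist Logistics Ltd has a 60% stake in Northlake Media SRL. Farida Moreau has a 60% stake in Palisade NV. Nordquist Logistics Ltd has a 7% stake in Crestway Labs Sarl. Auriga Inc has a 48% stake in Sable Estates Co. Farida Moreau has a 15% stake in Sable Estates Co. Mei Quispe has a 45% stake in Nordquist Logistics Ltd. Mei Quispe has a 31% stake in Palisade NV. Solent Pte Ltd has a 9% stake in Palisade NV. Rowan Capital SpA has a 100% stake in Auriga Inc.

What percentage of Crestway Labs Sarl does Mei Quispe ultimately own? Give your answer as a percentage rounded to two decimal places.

40.90%

Mei reaches Crestway along 3 paths.
Via Nordquist: 45% × 7% = 3.15%.
Via Rowan → Auriga → Sable: 55% × 100% × 48% × 88% = 23.232%.
Via Rowan → Sable: 55% × 30% × 88% = 14.52%.
Total: 3.15% + 23.232% + 14.52% = 40.902%.
Rounded: 40.90%.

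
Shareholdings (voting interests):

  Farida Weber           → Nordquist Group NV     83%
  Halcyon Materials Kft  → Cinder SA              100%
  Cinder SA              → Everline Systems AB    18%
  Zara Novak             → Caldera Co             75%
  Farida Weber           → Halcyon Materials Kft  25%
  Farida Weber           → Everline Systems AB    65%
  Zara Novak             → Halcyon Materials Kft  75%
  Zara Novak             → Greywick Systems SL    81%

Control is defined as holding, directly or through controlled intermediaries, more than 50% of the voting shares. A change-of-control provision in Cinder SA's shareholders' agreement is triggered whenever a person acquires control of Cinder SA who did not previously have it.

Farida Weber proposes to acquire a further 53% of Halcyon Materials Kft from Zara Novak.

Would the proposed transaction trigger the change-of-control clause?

The purchase adds only to Farida's holdings (Zara's stake shrinks), so Farida is the only person who could newly come to control Cinder.
Farida holds 83% of Nordquist, so Farida controls Nordquist.
Farida holds 65% of Everline, so Farida controls Everline.
Neither Farida nor any entity Farida controls holds any voting interest in Cinder.
So before the transaction, Farida does not control Cinder.
After the purchase, Farida's direct stake in Halcyon rises to 25% + 53% = 78%, and Zara's stake falls to 22%.
Farida holds 78% of Halcyon, so Farida controls Halcyon.
Halcyon holds 100% of Cinder, so Farida controls Cinder.
Farida did not control Cinder before and does after, so the clause is triggered.

Yes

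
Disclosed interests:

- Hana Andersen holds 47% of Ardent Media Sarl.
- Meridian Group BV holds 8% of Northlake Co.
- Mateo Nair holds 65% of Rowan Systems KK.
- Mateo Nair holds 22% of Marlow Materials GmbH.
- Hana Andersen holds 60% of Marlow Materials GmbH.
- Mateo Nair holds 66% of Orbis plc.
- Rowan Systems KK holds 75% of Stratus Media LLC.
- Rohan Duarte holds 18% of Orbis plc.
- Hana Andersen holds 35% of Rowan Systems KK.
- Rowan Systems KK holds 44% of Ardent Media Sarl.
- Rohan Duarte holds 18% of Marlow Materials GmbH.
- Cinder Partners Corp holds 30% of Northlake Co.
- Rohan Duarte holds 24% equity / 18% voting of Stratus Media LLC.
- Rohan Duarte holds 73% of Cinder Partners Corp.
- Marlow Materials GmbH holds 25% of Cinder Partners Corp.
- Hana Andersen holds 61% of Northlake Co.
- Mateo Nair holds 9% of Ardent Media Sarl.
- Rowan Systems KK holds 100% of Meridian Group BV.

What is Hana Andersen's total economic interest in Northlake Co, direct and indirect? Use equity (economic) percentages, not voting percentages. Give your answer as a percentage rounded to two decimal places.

68.30%

Hana reaches Northlake along 3 paths.
Direct stake: 61% = 61%.
Via Marlow → Cinder: 60% × 25% × 30% = 4.5%.
Via Rowan → Meridian: 35% × 100% × 8% = 2.8%.
Total: 61% + 4.5% + 2.8% = 68.3%.
Rounded: 68.30%.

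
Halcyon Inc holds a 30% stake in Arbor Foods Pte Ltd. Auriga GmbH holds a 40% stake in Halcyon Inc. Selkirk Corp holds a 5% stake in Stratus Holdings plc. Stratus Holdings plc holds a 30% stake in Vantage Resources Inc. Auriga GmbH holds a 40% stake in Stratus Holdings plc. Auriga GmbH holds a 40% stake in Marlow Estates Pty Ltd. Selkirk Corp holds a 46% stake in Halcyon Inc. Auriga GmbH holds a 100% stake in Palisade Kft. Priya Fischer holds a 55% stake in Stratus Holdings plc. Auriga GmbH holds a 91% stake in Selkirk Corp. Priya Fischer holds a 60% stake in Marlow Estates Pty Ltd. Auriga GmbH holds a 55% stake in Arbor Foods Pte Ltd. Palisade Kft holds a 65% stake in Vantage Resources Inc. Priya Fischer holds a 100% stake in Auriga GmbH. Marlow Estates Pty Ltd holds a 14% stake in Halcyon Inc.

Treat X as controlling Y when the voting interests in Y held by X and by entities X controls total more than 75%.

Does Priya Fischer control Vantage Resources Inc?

Yes

Priya holds 100% of Auriga, so Priya controls Auriga.
Auriga holds 100% of Palisade, so Priya controls Palisade.
Auriga holds 91% of Selkirk, so Priya controls Selkirk.
Auriga and Selkirk and Priya together hold 40% + 5% + 55% = 100% of Stratus, so Priya controls Stratus.
Stratus and Palisade together hold 30% + 65% = 95% of Vantage, so Priya controls Vantage.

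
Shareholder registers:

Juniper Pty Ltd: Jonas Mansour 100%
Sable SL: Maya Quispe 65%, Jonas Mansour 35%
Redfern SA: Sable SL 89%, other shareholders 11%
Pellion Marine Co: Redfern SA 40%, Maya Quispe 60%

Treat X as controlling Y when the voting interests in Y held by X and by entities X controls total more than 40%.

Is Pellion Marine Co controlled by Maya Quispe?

Yes

Maya holds 65% of Sable, so Maya controls Sable.
Sable holds 89% of Redfern, so Maya controls Redfern.
Redfern and Maya together hold 40% + 60% = 100% of Pellion, so Maya controls Pellion.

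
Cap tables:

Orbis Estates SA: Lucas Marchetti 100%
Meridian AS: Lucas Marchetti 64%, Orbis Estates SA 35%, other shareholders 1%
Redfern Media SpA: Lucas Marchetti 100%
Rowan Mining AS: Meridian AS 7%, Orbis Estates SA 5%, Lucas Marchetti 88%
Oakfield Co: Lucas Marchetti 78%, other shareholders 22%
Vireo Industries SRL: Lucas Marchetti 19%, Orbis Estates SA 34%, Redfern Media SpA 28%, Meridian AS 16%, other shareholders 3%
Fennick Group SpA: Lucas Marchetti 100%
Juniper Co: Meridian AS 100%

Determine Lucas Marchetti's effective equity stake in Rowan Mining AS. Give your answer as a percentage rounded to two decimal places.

Lucas reaches Rowan along 4 paths.
Via Meridian: 64% × 7% = 4.48%.
Via Orbis → Meridian: 100% × 35% × 7% = 2.45%.
Via Orbis: 100% × 5% = 5%.
Direct stake: 88% = 88%.
Total: 4.48% + 2.45% + 5% + 88% = 99.93%.

99.93%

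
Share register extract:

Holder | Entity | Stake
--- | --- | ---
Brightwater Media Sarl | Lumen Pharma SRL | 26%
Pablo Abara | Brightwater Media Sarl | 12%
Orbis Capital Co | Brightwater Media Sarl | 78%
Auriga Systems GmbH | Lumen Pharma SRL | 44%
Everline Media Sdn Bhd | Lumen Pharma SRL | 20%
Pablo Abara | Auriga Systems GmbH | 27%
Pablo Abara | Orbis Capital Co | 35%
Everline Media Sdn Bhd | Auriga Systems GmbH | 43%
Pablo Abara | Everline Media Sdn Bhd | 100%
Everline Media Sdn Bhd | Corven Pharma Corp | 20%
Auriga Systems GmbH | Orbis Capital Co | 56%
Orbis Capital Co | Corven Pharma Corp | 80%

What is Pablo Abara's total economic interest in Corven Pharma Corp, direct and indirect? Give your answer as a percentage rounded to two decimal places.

79.36%

Pablo reaches Corven along 4 paths.
Via Everline → Auriga → Orbis: 100% × 43% × 56% × 80% = 19.264%.
Via Auriga → Orbis: 27% × 56% × 80% = 12.096%.
Via Orbis: 35% × 80% = 28%.
Via Everline: 100% × 20% = 20%.
Total: 19.264% + 12.096% + 28% + 20% = 79.36%.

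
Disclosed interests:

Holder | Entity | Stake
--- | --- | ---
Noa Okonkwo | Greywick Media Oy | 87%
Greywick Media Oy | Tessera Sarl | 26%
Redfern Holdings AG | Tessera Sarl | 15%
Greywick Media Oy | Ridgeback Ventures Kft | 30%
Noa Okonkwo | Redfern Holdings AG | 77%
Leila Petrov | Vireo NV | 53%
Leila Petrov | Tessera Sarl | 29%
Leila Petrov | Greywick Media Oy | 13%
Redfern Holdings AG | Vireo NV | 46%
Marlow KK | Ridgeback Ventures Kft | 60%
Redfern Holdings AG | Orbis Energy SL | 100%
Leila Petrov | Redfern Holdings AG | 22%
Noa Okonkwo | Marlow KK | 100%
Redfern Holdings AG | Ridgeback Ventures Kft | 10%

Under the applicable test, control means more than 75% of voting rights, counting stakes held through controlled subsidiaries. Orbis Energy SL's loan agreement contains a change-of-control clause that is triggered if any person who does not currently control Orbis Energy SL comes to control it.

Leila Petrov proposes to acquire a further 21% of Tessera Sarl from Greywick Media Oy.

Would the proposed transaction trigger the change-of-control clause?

No

The purchase adds only to Leila's holdings (Greywick's stake shrinks), so Leila is the only person who could newly come to control Orbis.
Leila's largest direct stake is 53% in Vireo, which does not meet the threshold, so Leila controls no company.
Neither Leila nor any entity Leila controls holds any voting interest in Orbis.
So before the transaction, Leila does not control Orbis.
After the purchase, Leila's direct stake in Tessera rises to 29% + 21% = 50%, and Greywick's stake falls to 5%.
Leila's side now holds 50% of Tessera, not > 75%, so Leila still does not control Tessera.
After the transaction, neither Leila nor any entity Leila controls holds a voting interest in Orbis, so Leila still does not control it.
No new person acquires control, so the clause is not triggered.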